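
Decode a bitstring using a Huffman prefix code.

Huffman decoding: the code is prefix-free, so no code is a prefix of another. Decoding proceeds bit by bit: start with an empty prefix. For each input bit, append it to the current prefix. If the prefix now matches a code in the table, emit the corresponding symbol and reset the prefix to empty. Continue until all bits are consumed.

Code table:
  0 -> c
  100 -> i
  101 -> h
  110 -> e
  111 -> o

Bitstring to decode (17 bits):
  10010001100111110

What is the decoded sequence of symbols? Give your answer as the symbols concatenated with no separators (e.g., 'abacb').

Bit 0: prefix='1' (no match yet)
Bit 1: prefix='10' (no match yet)
Bit 2: prefix='100' -> emit 'i', reset
Bit 3: prefix='1' (no match yet)
Bit 4: prefix='10' (no match yet)
Bit 5: prefix='100' -> emit 'i', reset
Bit 6: prefix='0' -> emit 'c', reset
Bit 7: prefix='1' (no match yet)
Bit 8: prefix='11' (no match yet)
Bit 9: prefix='110' -> emit 'e', reset
Bit 10: prefix='0' -> emit 'c', reset
Bit 11: prefix='1' (no match yet)
Bit 12: prefix='11' (no match yet)
Bit 13: prefix='111' -> emit 'o', reset
Bit 14: prefix='1' (no match yet)
Bit 15: prefix='11' (no match yet)
Bit 16: prefix='110' -> emit 'e', reset

Answer: iicecoe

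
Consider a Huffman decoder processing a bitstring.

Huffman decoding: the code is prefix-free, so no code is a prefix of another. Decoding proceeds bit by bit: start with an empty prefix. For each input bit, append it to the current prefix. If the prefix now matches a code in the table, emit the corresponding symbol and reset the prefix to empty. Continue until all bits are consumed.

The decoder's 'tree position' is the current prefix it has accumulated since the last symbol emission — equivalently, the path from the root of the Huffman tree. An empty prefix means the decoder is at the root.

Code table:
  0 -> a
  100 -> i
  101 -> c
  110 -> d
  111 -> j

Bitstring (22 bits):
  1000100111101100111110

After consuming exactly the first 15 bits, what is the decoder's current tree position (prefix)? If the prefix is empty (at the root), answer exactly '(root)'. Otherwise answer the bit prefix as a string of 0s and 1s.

Answer: 10

Derivation:
Bit 0: prefix='1' (no match yet)
Bit 1: prefix='10' (no match yet)
Bit 2: prefix='100' -> emit 'i', reset
Bit 3: prefix='0' -> emit 'a', reset
Bit 4: prefix='1' (no match yet)
Bit 5: prefix='10' (no match yet)
Bit 6: prefix='100' -> emit 'i', reset
Bit 7: prefix='1' (no match yet)
Bit 8: prefix='11' (no match yet)
Bit 9: prefix='111' -> emit 'j', reset
Bit 10: prefix='1' (no match yet)
Bit 11: prefix='10' (no match yet)
Bit 12: prefix='101' -> emit 'c', reset
Bit 13: prefix='1' (no match yet)
Bit 14: prefix='10' (no match yet)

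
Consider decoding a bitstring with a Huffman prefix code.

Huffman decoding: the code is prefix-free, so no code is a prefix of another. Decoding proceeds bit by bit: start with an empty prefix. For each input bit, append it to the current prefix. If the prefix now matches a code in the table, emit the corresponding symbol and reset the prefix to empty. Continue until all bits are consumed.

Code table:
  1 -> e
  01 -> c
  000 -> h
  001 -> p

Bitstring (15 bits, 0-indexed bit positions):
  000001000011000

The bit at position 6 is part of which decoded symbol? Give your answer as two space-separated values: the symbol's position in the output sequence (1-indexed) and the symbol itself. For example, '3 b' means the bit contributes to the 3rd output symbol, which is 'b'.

Answer: 3 h

Derivation:
Bit 0: prefix='0' (no match yet)
Bit 1: prefix='00' (no match yet)
Bit 2: prefix='000' -> emit 'h', reset
Bit 3: prefix='0' (no match yet)
Bit 4: prefix='00' (no match yet)
Bit 5: prefix='001' -> emit 'p', reset
Bit 6: prefix='0' (no match yet)
Bit 7: prefix='00' (no match yet)
Bit 8: prefix='000' -> emit 'h', reset
Bit 9: prefix='0' (no match yet)
Bit 10: prefix='01' -> emit 'c', reset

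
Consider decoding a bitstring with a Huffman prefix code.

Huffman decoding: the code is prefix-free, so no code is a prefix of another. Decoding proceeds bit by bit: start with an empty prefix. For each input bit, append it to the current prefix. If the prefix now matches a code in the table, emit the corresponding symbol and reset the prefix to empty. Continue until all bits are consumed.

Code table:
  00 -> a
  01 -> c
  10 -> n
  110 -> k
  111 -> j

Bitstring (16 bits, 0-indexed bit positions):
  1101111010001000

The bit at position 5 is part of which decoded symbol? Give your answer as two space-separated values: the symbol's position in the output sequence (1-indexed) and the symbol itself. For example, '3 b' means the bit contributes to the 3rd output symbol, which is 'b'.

Bit 0: prefix='1' (no match yet)
Bit 1: prefix='11' (no match yet)
Bit 2: prefix='110' -> emit 'k', reset
Bit 3: prefix='1' (no match yet)
Bit 4: prefix='11' (no match yet)
Bit 5: prefix='111' -> emit 'j', reset
Bit 6: prefix='1' (no match yet)
Bit 7: prefix='10' -> emit 'n', reset
Bit 8: prefix='1' (no match yet)
Bit 9: prefix='10' -> emit 'n', reset

Answer: 2 j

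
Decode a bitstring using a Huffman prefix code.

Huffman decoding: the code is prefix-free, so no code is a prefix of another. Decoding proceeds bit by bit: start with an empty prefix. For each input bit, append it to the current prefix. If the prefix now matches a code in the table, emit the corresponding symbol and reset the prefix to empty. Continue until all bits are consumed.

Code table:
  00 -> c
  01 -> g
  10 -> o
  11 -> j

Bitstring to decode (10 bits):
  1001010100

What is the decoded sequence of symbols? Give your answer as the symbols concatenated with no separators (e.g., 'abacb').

Bit 0: prefix='1' (no match yet)
Bit 1: prefix='10' -> emit 'o', reset
Bit 2: prefix='0' (no match yet)
Bit 3: prefix='01' -> emit 'g', reset
Bit 4: prefix='0' (no match yet)
Bit 5: prefix='01' -> emit 'g', reset
Bit 6: prefix='0' (no match yet)
Bit 7: prefix='01' -> emit 'g', reset
Bit 8: prefix='0' (no match yet)
Bit 9: prefix='00' -> emit 'c', reset

Answer: ogggc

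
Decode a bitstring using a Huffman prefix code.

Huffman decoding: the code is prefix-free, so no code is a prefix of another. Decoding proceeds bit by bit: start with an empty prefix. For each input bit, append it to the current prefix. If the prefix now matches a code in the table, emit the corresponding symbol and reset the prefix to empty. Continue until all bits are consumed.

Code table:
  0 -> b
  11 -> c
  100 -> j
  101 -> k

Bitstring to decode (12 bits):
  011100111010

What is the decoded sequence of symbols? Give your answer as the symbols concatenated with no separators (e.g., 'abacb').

Answer: bcjckb

Derivation:
Bit 0: prefix='0' -> emit 'b', reset
Bit 1: prefix='1' (no match yet)
Bit 2: prefix='11' -> emit 'c', reset
Bit 3: prefix='1' (no match yet)
Bit 4: prefix='10' (no match yet)
Bit 5: prefix='100' -> emit 'j', reset
Bit 6: prefix='1' (no match yet)
Bit 7: prefix='11' -> emit 'c', reset
Bit 8: prefix='1' (no match yet)
Bit 9: prefix='10' (no match yet)
Bit 10: prefix='101' -> emit 'k', reset
Bit 11: prefix='0' -> emit 'b', reset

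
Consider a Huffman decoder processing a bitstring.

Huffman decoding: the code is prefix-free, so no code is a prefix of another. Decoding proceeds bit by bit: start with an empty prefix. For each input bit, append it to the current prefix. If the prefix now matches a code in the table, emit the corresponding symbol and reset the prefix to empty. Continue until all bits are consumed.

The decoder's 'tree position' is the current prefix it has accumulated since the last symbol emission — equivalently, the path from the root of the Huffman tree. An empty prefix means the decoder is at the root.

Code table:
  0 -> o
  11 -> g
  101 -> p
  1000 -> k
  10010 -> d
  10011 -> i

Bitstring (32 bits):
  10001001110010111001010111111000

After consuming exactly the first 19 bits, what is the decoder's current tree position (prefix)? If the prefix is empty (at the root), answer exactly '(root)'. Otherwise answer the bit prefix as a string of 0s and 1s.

Bit 0: prefix='1' (no match yet)
Bit 1: prefix='10' (no match yet)
Bit 2: prefix='100' (no match yet)
Bit 3: prefix='1000' -> emit 'k', reset
Bit 4: prefix='1' (no match yet)
Bit 5: prefix='10' (no match yet)
Bit 6: prefix='100' (no match yet)
Bit 7: prefix='1001' (no match yet)
Bit 8: prefix='10011' -> emit 'i', reset
Bit 9: prefix='1' (no match yet)
Bit 10: prefix='10' (no match yet)
Bit 11: prefix='100' (no match yet)
Bit 12: prefix='1001' (no match yet)
Bit 13: prefix='10010' -> emit 'd', reset
Bit 14: prefix='1' (no match yet)
Bit 15: prefix='11' -> emit 'g', reset
Bit 16: prefix='1' (no match yet)
Bit 17: prefix='10' (no match yet)
Bit 18: prefix='100' (no match yet)

Answer: 100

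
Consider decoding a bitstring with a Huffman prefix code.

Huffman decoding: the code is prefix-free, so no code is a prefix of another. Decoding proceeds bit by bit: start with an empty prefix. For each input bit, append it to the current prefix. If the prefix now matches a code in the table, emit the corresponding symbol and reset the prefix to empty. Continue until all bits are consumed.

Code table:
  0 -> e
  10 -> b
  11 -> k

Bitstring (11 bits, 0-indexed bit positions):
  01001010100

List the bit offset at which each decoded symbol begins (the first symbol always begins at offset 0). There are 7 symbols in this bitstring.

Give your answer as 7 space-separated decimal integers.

Answer: 0 1 3 4 6 8 10

Derivation:
Bit 0: prefix='0' -> emit 'e', reset
Bit 1: prefix='1' (no match yet)
Bit 2: prefix='10' -> emit 'b', reset
Bit 3: prefix='0' -> emit 'e', reset
Bit 4: prefix='1' (no match yet)
Bit 5: prefix='10' -> emit 'b', reset
Bit 6: prefix='1' (no match yet)
Bit 7: prefix='10' -> emit 'b', reset
Bit 8: prefix='1' (no match yet)
Bit 9: prefix='10' -> emit 'b', reset
Bit 10: prefix='0' -> emit 'e', reset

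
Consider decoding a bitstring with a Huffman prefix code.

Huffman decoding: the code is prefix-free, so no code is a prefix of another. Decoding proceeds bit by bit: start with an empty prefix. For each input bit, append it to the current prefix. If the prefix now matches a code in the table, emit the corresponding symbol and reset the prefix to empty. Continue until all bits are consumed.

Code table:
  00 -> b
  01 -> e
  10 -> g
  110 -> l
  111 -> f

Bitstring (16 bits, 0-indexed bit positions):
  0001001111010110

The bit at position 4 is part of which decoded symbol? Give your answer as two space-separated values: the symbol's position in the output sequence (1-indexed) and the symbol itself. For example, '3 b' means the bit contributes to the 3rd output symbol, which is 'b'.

Bit 0: prefix='0' (no match yet)
Bit 1: prefix='00' -> emit 'b', reset
Bit 2: prefix='0' (no match yet)
Bit 3: prefix='01' -> emit 'e', reset
Bit 4: prefix='0' (no match yet)
Bit 5: prefix='00' -> emit 'b', reset
Bit 6: prefix='1' (no match yet)
Bit 7: prefix='11' (no match yet)
Bit 8: prefix='111' -> emit 'f', reset

Answer: 3 b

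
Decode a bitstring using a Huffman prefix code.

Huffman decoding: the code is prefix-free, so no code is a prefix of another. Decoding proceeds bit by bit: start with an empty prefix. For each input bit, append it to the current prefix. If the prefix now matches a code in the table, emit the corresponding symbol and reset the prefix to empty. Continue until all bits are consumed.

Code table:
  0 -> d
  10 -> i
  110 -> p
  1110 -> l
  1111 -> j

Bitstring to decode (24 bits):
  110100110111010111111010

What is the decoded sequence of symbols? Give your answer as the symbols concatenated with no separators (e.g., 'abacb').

Answer: pidplijpi

Derivation:
Bit 0: prefix='1' (no match yet)
Bit 1: prefix='11' (no match yet)
Bit 2: prefix='110' -> emit 'p', reset
Bit 3: prefix='1' (no match yet)
Bit 4: prefix='10' -> emit 'i', reset
Bit 5: prefix='0' -> emit 'd', reset
Bit 6: prefix='1' (no match yet)
Bit 7: prefix='11' (no match yet)
Bit 8: prefix='110' -> emit 'p', reset
Bit 9: prefix='1' (no match yet)
Bit 10: prefix='11' (no match yet)
Bit 11: prefix='111' (no match yet)
Bit 12: prefix='1110' -> emit 'l', reset
Bit 13: prefix='1' (no match yet)
Bit 14: prefix='10' -> emit 'i', reset
Bit 15: prefix='1' (no match yet)
Bit 16: prefix='11' (no match yet)
Bit 17: prefix='111' (no match yet)
Bit 18: prefix='1111' -> emit 'j', reset
Bit 19: prefix='1' (no match yet)
Bit 20: prefix='11' (no match yet)
Bit 21: prefix='110' -> emit 'p', reset
Bit 22: prefix='1' (no match yet)
Bit 23: prefix='10' -> emit 'i', reset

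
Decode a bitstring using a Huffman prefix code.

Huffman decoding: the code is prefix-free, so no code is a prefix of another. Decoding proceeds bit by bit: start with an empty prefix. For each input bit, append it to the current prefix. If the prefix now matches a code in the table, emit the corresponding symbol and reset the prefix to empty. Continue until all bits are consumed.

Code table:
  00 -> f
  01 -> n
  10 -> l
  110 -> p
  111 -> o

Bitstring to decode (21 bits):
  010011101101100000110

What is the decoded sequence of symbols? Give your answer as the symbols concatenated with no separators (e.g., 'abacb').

Bit 0: prefix='0' (no match yet)
Bit 1: prefix='01' -> emit 'n', reset
Bit 2: prefix='0' (no match yet)
Bit 3: prefix='00' -> emit 'f', reset
Bit 4: prefix='1' (no match yet)
Bit 5: prefix='11' (no match yet)
Bit 6: prefix='111' -> emit 'o', reset
Bit 7: prefix='0' (no match yet)
Bit 8: prefix='01' -> emit 'n', reset
Bit 9: prefix='1' (no match yet)
Bit 10: prefix='10' -> emit 'l', reset
Bit 11: prefix='1' (no match yet)
Bit 12: prefix='11' (no match yet)
Bit 13: prefix='110' -> emit 'p', reset
Bit 14: prefix='0' (no match yet)
Bit 15: prefix='00' -> emit 'f', reset
Bit 16: prefix='0' (no match yet)
Bit 17: prefix='00' -> emit 'f', reset
Bit 18: prefix='1' (no match yet)
Bit 19: prefix='11' (no match yet)
Bit 20: prefix='110' -> emit 'p', reset

Answer: nfonlpffp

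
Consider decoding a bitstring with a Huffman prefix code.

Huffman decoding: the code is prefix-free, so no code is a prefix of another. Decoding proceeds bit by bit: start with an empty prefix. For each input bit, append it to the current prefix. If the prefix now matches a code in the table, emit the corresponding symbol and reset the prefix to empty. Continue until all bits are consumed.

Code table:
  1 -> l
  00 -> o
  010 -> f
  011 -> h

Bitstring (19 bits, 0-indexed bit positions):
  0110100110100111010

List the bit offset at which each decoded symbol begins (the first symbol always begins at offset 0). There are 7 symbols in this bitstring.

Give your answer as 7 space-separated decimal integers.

Answer: 0 3 6 9 12 15 16

Derivation:
Bit 0: prefix='0' (no match yet)
Bit 1: prefix='01' (no match yet)
Bit 2: prefix='011' -> emit 'h', reset
Bit 3: prefix='0' (no match yet)
Bit 4: prefix='01' (no match yet)
Bit 5: prefix='010' -> emit 'f', reset
Bit 6: prefix='0' (no match yet)
Bit 7: prefix='01' (no match yet)
Bit 8: prefix='011' -> emit 'h', reset
Bit 9: prefix='0' (no match yet)
Bit 10: prefix='01' (no match yet)
Bit 11: prefix='010' -> emit 'f', reset
Bit 12: prefix='0' (no match yet)
Bit 13: prefix='01' (no match yet)
Bit 14: prefix='011' -> emit 'h', reset
Bit 15: prefix='1' -> emit 'l', reset
Bit 16: prefix='0' (no match yet)
Bit 17: prefix='01' (no match yet)
Bit 18: prefix='010' -> emit 'f', reset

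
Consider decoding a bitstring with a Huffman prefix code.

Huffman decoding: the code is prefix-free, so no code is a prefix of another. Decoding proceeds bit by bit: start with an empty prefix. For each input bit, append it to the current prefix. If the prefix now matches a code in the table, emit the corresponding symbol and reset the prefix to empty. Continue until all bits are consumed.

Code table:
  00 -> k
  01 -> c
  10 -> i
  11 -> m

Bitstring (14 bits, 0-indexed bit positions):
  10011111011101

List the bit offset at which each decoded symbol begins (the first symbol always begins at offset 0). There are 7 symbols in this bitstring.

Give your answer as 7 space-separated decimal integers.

Answer: 0 2 4 6 8 10 12

Derivation:
Bit 0: prefix='1' (no match yet)
Bit 1: prefix='10' -> emit 'i', reset
Bit 2: prefix='0' (no match yet)
Bit 3: prefix='01' -> emit 'c', reset
Bit 4: prefix='1' (no match yet)
Bit 5: prefix='11' -> emit 'm', reset
Bit 6: prefix='1' (no match yet)
Bit 7: prefix='11' -> emit 'm', reset
Bit 8: prefix='0' (no match yet)
Bit 9: prefix='01' -> emit 'c', reset
Bit 10: prefix='1' (no match yet)
Bit 11: prefix='11' -> emit 'm', reset
Bit 12: prefix='0' (no match yet)
Bit 13: prefix='01' -> emit 'c', reset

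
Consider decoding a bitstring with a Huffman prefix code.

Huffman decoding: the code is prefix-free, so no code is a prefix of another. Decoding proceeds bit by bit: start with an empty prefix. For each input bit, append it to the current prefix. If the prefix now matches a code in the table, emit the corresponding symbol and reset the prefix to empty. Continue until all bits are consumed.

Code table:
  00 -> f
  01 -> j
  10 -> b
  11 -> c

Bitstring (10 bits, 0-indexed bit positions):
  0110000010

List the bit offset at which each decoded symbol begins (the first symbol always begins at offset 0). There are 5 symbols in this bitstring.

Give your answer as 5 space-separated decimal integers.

Answer: 0 2 4 6 8

Derivation:
Bit 0: prefix='0' (no match yet)
Bit 1: prefix='01' -> emit 'j', reset
Bit 2: prefix='1' (no match yet)
Bit 3: prefix='10' -> emit 'b', reset
Bit 4: prefix='0' (no match yet)
Bit 5: prefix='00' -> emit 'f', reset
Bit 6: prefix='0' (no match yet)
Bit 7: prefix='00' -> emit 'f', reset
Bit 8: prefix='1' (no match yet)
Bit 9: prefix='10' -> emit 'b', reset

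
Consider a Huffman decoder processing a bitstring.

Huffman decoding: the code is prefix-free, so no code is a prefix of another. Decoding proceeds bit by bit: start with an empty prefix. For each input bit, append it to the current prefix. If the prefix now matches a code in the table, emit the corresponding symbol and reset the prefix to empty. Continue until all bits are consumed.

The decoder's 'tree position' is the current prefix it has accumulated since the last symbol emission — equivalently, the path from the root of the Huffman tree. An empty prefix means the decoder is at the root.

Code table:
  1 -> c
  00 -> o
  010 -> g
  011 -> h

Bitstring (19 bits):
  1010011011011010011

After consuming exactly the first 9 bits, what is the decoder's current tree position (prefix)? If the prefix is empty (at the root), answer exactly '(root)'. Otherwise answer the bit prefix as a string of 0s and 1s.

Answer: 01

Derivation:
Bit 0: prefix='1' -> emit 'c', reset
Bit 1: prefix='0' (no match yet)
Bit 2: prefix='01' (no match yet)
Bit 3: prefix='010' -> emit 'g', reset
Bit 4: prefix='0' (no match yet)
Bit 5: prefix='01' (no match yet)
Bit 6: prefix='011' -> emit 'h', reset
Bit 7: prefix='0' (no match yet)
Bit 8: prefix='01' (no match yet)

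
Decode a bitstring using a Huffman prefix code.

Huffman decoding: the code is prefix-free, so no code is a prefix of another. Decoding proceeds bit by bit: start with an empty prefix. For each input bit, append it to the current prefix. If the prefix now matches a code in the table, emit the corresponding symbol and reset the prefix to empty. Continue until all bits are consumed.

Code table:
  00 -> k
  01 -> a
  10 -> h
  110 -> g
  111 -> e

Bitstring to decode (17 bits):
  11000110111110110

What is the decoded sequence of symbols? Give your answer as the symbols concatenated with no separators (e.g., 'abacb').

Bit 0: prefix='1' (no match yet)
Bit 1: prefix='11' (no match yet)
Bit 2: prefix='110' -> emit 'g', reset
Bit 3: prefix='0' (no match yet)
Bit 4: prefix='00' -> emit 'k', reset
Bit 5: prefix='1' (no match yet)
Bit 6: prefix='11' (no match yet)
Bit 7: prefix='110' -> emit 'g', reset
Bit 8: prefix='1' (no match yet)
Bit 9: prefix='11' (no match yet)
Bit 10: prefix='111' -> emit 'e', reset
Bit 11: prefix='1' (no match yet)
Bit 12: prefix='11' (no match yet)
Bit 13: prefix='110' -> emit 'g', reset
Bit 14: prefix='1' (no match yet)
Bit 15: prefix='11' (no match yet)
Bit 16: prefix='110' -> emit 'g', reset

Answer: gkgegg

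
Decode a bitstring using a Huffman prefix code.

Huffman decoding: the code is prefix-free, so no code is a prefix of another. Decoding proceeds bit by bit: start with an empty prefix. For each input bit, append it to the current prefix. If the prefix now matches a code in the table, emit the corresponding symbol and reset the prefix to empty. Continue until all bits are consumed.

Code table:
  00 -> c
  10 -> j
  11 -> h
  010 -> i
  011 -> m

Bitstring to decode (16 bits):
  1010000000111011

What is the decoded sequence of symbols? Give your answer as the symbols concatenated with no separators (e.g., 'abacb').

Answer: jjccchjh

Derivation:
Bit 0: prefix='1' (no match yet)
Bit 1: prefix='10' -> emit 'j', reset
Bit 2: prefix='1' (no match yet)
Bit 3: prefix='10' -> emit 'j', reset
Bit 4: prefix='0' (no match yet)
Bit 5: prefix='00' -> emit 'c', reset
Bit 6: prefix='0' (no match yet)
Bit 7: prefix='00' -> emit 'c', reset
Bit 8: prefix='0' (no match yet)
Bit 9: prefix='00' -> emit 'c', reset
Bit 10: prefix='1' (no match yet)
Bit 11: prefix='11' -> emit 'h', reset
Bit 12: prefix='1' (no match yet)
Bit 13: prefix='10' -> emit 'j', reset
Bit 14: prefix='1' (no match yet)
Bit 15: prefix='11' -> emit 'h', reset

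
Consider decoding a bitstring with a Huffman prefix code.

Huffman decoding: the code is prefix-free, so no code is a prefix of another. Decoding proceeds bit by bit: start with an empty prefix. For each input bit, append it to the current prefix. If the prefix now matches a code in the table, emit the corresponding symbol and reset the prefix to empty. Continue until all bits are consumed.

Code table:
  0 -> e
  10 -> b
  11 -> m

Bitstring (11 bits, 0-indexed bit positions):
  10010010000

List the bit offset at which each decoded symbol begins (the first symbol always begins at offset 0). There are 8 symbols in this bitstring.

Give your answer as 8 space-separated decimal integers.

Bit 0: prefix='1' (no match yet)
Bit 1: prefix='10' -> emit 'b', reset
Bit 2: prefix='0' -> emit 'e', reset
Bit 3: prefix='1' (no match yet)
Bit 4: prefix='10' -> emit 'b', reset
Bit 5: prefix='0' -> emit 'e', reset
Bit 6: prefix='1' (no match yet)
Bit 7: prefix='10' -> emit 'b', reset
Bit 8: prefix='0' -> emit 'e', reset
Bit 9: prefix='0' -> emit 'e', reset
Bit 10: prefix='0' -> emit 'e', reset

Answer: 0 2 3 5 6 8 9 10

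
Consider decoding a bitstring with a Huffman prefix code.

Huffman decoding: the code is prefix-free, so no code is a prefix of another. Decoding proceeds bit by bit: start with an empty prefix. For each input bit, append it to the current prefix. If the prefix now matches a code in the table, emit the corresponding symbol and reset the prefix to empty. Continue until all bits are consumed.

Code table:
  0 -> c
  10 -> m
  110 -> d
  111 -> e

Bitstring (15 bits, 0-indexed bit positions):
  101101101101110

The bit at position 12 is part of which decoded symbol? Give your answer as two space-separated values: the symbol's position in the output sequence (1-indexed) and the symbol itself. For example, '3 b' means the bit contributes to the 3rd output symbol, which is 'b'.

Answer: 5 e

Derivation:
Bit 0: prefix='1' (no match yet)
Bit 1: prefix='10' -> emit 'm', reset
Bit 2: prefix='1' (no match yet)
Bit 3: prefix='11' (no match yet)
Bit 4: prefix='110' -> emit 'd', reset
Bit 5: prefix='1' (no match yet)
Bit 6: prefix='11' (no match yet)
Bit 7: prefix='110' -> emit 'd', reset
Bit 8: prefix='1' (no match yet)
Bit 9: prefix='11' (no match yet)
Bit 10: prefix='110' -> emit 'd', reset
Bit 11: prefix='1' (no match yet)
Bit 12: prefix='11' (no match yet)
Bit 13: prefix='111' -> emit 'e', reset
Bit 14: prefix='0' -> emit 'c', reset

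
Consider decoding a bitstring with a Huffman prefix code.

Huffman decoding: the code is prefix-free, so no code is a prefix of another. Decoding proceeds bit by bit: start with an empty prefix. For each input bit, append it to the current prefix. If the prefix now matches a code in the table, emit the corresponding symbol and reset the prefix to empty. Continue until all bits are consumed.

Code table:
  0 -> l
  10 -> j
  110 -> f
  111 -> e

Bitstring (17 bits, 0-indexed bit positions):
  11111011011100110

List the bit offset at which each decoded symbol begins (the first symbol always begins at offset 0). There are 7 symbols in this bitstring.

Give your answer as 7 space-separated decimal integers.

Bit 0: prefix='1' (no match yet)
Bit 1: prefix='11' (no match yet)
Bit 2: prefix='111' -> emit 'e', reset
Bit 3: prefix='1' (no match yet)
Bit 4: prefix='11' (no match yet)
Bit 5: prefix='110' -> emit 'f', reset
Bit 6: prefix='1' (no match yet)
Bit 7: prefix='11' (no match yet)
Bit 8: prefix='110' -> emit 'f', reset
Bit 9: prefix='1' (no match yet)
Bit 10: prefix='11' (no match yet)
Bit 11: prefix='111' -> emit 'e', reset
Bit 12: prefix='0' -> emit 'l', reset
Bit 13: prefix='0' -> emit 'l', reset
Bit 14: prefix='1' (no match yet)
Bit 15: prefix='11' (no match yet)
Bit 16: prefix='110' -> emit 'f', reset

Answer: 0 3 6 9 12 13 14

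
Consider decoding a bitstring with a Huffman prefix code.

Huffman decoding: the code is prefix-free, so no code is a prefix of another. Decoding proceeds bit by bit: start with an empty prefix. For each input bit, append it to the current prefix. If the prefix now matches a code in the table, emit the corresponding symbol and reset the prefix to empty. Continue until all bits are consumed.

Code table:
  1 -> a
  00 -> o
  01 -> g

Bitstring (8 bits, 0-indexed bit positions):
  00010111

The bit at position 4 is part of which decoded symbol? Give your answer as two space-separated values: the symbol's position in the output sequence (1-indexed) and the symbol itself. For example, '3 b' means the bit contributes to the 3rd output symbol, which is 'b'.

Bit 0: prefix='0' (no match yet)
Bit 1: prefix='00' -> emit 'o', reset
Bit 2: prefix='0' (no match yet)
Bit 3: prefix='01' -> emit 'g', reset
Bit 4: prefix='0' (no match yet)
Bit 5: prefix='01' -> emit 'g', reset
Bit 6: prefix='1' -> emit 'a', reset
Bit 7: prefix='1' -> emit 'a', reset

Answer: 3 g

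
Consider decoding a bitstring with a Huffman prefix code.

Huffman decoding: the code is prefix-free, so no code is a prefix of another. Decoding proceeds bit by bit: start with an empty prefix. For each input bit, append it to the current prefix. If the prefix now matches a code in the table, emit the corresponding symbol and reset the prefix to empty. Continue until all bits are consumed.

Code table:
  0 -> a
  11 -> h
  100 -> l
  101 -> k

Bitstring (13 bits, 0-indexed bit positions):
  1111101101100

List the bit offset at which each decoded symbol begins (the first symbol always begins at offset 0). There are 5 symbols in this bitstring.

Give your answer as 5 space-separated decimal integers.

Answer: 0 2 4 7 10

Derivation:
Bit 0: prefix='1' (no match yet)
Bit 1: prefix='11' -> emit 'h', reset
Bit 2: prefix='1' (no match yet)
Bit 3: prefix='11' -> emit 'h', reset
Bit 4: prefix='1' (no match yet)
Bit 5: prefix='10' (no match yet)
Bit 6: prefix='101' -> emit 'k', reset
Bit 7: prefix='1' (no match yet)
Bit 8: prefix='10' (no match yet)
Bit 9: prefix='101' -> emit 'k', reset
Bit 10: prefix='1' (no match yet)
Bit 11: prefix='10' (no match yet)
Bit 12: prefix='100' -> emit 'l', reset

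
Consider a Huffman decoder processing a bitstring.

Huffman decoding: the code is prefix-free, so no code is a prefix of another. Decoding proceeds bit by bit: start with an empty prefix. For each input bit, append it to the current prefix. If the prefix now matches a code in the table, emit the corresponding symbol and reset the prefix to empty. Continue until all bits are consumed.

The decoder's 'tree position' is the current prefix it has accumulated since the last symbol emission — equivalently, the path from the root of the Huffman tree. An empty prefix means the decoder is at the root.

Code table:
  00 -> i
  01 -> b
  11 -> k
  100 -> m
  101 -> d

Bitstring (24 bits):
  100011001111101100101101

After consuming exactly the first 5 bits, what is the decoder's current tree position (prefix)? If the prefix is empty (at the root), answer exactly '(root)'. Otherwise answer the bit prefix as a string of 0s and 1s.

Answer: (root)

Derivation:
Bit 0: prefix='1' (no match yet)
Bit 1: prefix='10' (no match yet)
Bit 2: prefix='100' -> emit 'm', reset
Bit 3: prefix='0' (no match yet)
Bit 4: prefix='01' -> emit 'b', reset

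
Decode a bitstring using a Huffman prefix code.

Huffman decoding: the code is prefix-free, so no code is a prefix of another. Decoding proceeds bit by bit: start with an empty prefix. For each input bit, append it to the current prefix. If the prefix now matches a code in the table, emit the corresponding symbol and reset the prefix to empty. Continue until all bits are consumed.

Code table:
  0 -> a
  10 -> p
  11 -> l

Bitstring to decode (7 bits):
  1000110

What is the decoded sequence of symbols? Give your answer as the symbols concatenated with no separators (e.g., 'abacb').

Bit 0: prefix='1' (no match yet)
Bit 1: prefix='10' -> emit 'p', reset
Bit 2: prefix='0' -> emit 'a', reset
Bit 3: prefix='0' -> emit 'a', reset
Bit 4: prefix='1' (no match yet)
Bit 5: prefix='11' -> emit 'l', reset
Bit 6: prefix='0' -> emit 'a', reset

Answer: paala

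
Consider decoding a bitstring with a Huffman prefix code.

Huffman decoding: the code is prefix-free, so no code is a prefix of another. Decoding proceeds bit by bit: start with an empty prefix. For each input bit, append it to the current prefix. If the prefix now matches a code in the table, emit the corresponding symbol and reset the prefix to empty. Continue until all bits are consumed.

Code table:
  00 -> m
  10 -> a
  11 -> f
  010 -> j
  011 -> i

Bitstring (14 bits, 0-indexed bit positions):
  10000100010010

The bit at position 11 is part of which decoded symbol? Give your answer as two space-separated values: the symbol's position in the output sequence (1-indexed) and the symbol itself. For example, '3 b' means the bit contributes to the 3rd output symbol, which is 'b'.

Bit 0: prefix='1' (no match yet)
Bit 1: prefix='10' -> emit 'a', reset
Bit 2: prefix='0' (no match yet)
Bit 3: prefix='00' -> emit 'm', reset
Bit 4: prefix='0' (no match yet)
Bit 5: prefix='01' (no match yet)
Bit 6: prefix='010' -> emit 'j', reset
Bit 7: prefix='0' (no match yet)
Bit 8: prefix='00' -> emit 'm', reset
Bit 9: prefix='1' (no match yet)
Bit 10: prefix='10' -> emit 'a', reset
Bit 11: prefix='0' (no match yet)
Bit 12: prefix='01' (no match yet)
Bit 13: prefix='010' -> emit 'j', reset

Answer: 6 j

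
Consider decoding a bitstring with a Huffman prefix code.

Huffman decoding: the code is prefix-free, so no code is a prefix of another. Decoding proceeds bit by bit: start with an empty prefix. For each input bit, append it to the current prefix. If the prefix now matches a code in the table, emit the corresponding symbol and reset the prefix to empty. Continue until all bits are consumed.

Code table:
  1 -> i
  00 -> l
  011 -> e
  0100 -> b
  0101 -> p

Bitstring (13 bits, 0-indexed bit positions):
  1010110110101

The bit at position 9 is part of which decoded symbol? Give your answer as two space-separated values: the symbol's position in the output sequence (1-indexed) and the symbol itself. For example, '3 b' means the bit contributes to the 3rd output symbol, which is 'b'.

Answer: 5 p

Derivation:
Bit 0: prefix='1' -> emit 'i', reset
Bit 1: prefix='0' (no match yet)
Bit 2: prefix='01' (no match yet)
Bit 3: prefix='010' (no match yet)
Bit 4: prefix='0101' -> emit 'p', reset
Bit 5: prefix='1' -> emit 'i', reset
Bit 6: prefix='0' (no match yet)
Bit 7: prefix='01' (no match yet)
Bit 8: prefix='011' -> emit 'e', reset
Bit 9: prefix='0' (no match yet)
Bit 10: prefix='01' (no match yet)
Bit 11: prefix='010' (no match yet)
Bit 12: prefix='0101' -> emit 'p', reset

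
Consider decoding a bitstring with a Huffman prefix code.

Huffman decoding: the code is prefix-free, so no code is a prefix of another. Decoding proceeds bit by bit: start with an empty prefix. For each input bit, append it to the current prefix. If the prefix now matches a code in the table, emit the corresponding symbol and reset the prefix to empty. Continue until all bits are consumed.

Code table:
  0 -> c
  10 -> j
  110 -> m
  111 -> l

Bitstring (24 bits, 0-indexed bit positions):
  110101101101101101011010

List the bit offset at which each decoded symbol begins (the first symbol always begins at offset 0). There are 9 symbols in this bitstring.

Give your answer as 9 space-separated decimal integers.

Bit 0: prefix='1' (no match yet)
Bit 1: prefix='11' (no match yet)
Bit 2: prefix='110' -> emit 'm', reset
Bit 3: prefix='1' (no match yet)
Bit 4: prefix='10' -> emit 'j', reset
Bit 5: prefix='1' (no match yet)
Bit 6: prefix='11' (no match yet)
Bit 7: prefix='110' -> emit 'm', reset
Bit 8: prefix='1' (no match yet)
Bit 9: prefix='11' (no match yet)
Bit 10: prefix='110' -> emit 'm', reset
Bit 11: prefix='1' (no match yet)
Bit 12: prefix='11' (no match yet)
Bit 13: prefix='110' -> emit 'm', reset
Bit 14: prefix='1' (no match yet)
Bit 15: prefix='11' (no match yet)
Bit 16: prefix='110' -> emit 'm', reset
Bit 17: prefix='1' (no match yet)
Bit 18: prefix='10' -> emit 'j', reset
Bit 19: prefix='1' (no match yet)
Bit 20: prefix='11' (no match yet)
Bit 21: prefix='110' -> emit 'm', reset
Bit 22: prefix='1' (no match yet)
Bit 23: prefix='10' -> emit 'j', reset

Answer: 0 3 5 8 11 14 17 19 22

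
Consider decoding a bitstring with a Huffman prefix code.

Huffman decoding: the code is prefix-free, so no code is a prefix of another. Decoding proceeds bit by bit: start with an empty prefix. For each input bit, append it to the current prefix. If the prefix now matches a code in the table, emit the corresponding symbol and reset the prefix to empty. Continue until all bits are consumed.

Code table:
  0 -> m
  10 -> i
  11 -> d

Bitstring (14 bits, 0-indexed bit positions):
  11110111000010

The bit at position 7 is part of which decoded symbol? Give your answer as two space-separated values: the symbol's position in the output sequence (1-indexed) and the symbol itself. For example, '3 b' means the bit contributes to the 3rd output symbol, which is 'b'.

Bit 0: prefix='1' (no match yet)
Bit 1: prefix='11' -> emit 'd', reset
Bit 2: prefix='1' (no match yet)
Bit 3: prefix='11' -> emit 'd', reset
Bit 4: prefix='0' -> emit 'm', reset
Bit 5: prefix='1' (no match yet)
Bit 6: prefix='11' -> emit 'd', reset
Bit 7: prefix='1' (no match yet)
Bit 8: prefix='10' -> emit 'i', reset
Bit 9: prefix='0' -> emit 'm', reset
Bit 10: prefix='0' -> emit 'm', reset
Bit 11: prefix='0' -> emit 'm', reset

Answer: 5 i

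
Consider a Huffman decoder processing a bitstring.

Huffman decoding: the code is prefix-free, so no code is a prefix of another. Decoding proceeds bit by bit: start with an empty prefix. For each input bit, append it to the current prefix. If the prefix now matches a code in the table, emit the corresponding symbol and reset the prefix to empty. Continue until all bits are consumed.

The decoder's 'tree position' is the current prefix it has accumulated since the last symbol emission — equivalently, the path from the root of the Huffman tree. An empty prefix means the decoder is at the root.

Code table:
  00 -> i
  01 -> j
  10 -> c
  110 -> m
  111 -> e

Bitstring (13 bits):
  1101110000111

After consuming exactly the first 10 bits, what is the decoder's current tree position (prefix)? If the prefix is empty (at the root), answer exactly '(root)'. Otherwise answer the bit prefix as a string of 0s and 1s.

Answer: (root)

Derivation:
Bit 0: prefix='1' (no match yet)
Bit 1: prefix='11' (no match yet)
Bit 2: prefix='110' -> emit 'm', reset
Bit 3: prefix='1' (no match yet)
Bit 4: prefix='11' (no match yet)
Bit 5: prefix='111' -> emit 'e', reset
Bit 6: prefix='0' (no match yet)
Bit 7: prefix='00' -> emit 'i', reset
Bit 8: prefix='0' (no match yet)
Bit 9: prefix='00' -> emit 'i', reset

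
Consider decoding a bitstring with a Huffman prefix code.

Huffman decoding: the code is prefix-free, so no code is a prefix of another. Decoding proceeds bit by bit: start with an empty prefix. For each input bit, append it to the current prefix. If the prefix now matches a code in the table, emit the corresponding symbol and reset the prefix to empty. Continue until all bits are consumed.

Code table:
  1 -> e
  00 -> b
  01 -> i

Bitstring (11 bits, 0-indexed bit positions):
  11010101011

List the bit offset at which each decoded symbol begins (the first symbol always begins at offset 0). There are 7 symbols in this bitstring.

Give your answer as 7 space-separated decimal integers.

Bit 0: prefix='1' -> emit 'e', reset
Bit 1: prefix='1' -> emit 'e', reset
Bit 2: prefix='0' (no match yet)
Bit 3: prefix='01' -> emit 'i', reset
Bit 4: prefix='0' (no match yet)
Bit 5: prefix='01' -> emit 'i', reset
Bit 6: prefix='0' (no match yet)
Bit 7: prefix='01' -> emit 'i', reset
Bit 8: prefix='0' (no match yet)
Bit 9: prefix='01' -> emit 'i', reset
Bit 10: prefix='1' -> emit 'e', reset

Answer: 0 1 2 4 6 8 10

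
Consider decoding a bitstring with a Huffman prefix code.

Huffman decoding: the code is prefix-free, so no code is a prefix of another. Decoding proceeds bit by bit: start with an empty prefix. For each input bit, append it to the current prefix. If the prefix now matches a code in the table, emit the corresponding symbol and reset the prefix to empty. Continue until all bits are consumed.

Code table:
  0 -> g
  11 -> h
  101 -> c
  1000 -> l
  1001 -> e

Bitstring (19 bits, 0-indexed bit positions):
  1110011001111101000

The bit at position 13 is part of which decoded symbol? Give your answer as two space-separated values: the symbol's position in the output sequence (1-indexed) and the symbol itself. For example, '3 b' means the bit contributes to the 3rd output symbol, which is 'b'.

Bit 0: prefix='1' (no match yet)
Bit 1: prefix='11' -> emit 'h', reset
Bit 2: prefix='1' (no match yet)
Bit 3: prefix='10' (no match yet)
Bit 4: prefix='100' (no match yet)
Bit 5: prefix='1001' -> emit 'e', reset
Bit 6: prefix='1' (no match yet)
Bit 7: prefix='10' (no match yet)
Bit 8: prefix='100' (no match yet)
Bit 9: prefix='1001' -> emit 'e', reset
Bit 10: prefix='1' (no match yet)
Bit 11: prefix='11' -> emit 'h', reset
Bit 12: prefix='1' (no match yet)
Bit 13: prefix='11' -> emit 'h', reset
Bit 14: prefix='0' -> emit 'g', reset
Bit 15: prefix='1' (no match yet)
Bit 16: prefix='10' (no match yet)
Bit 17: prefix='100' (no match yet)

Answer: 5 h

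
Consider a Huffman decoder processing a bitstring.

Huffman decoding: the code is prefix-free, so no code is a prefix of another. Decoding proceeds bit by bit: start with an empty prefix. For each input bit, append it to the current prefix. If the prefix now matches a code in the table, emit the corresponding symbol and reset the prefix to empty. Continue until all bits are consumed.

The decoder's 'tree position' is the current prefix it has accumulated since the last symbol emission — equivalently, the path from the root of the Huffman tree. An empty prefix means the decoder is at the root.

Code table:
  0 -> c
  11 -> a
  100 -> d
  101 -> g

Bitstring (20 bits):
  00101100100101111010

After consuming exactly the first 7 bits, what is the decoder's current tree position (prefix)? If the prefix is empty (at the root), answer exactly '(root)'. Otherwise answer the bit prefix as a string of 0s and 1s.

Bit 0: prefix='0' -> emit 'c', reset
Bit 1: prefix='0' -> emit 'c', reset
Bit 2: prefix='1' (no match yet)
Bit 3: prefix='10' (no match yet)
Bit 4: prefix='101' -> emit 'g', reset
Bit 5: prefix='1' (no match yet)
Bit 6: prefix='10' (no match yet)

Answer: 10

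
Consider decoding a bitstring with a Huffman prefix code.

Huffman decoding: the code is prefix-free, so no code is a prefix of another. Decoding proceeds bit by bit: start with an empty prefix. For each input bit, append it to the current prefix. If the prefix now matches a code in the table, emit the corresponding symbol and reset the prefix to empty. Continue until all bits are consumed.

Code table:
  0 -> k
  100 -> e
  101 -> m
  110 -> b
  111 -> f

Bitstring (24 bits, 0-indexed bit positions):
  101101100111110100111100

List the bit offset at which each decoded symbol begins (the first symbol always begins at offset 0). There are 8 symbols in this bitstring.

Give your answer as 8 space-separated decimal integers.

Bit 0: prefix='1' (no match yet)
Bit 1: prefix='10' (no match yet)
Bit 2: prefix='101' -> emit 'm', reset
Bit 3: prefix='1' (no match yet)
Bit 4: prefix='10' (no match yet)
Bit 5: prefix='101' -> emit 'm', reset
Bit 6: prefix='1' (no match yet)
Bit 7: prefix='10' (no match yet)
Bit 8: prefix='100' -> emit 'e', reset
Bit 9: prefix='1' (no match yet)
Bit 10: prefix='11' (no match yet)
Bit 11: prefix='111' -> emit 'f', reset
Bit 12: prefix='1' (no match yet)
Bit 13: prefix='11' (no match yet)
Bit 14: prefix='110' -> emit 'b', reset
Bit 15: prefix='1' (no match yet)
Bit 16: prefix='10' (no match yet)
Bit 17: prefix='100' -> emit 'e', reset
Bit 18: prefix='1' (no match yet)
Bit 19: prefix='11' (no match yet)
Bit 20: prefix='111' -> emit 'f', reset
Bit 21: prefix='1' (no match yet)
Bit 22: prefix='10' (no match yet)
Bit 23: prefix='100' -> emit 'e', reset

Answer: 0 3 6 9 12 15 18 21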